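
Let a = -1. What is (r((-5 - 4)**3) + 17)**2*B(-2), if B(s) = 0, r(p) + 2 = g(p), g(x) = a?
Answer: 0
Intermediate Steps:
g(x) = -1
r(p) = -3 (r(p) = -2 - 1 = -3)
(r((-5 - 4)**3) + 17)**2*B(-2) = (-3 + 17)**2*0 = 14**2*0 = 196*0 = 0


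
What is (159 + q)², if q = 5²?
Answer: 33856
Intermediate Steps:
q = 25
(159 + q)² = (159 + 25)² = 184² = 33856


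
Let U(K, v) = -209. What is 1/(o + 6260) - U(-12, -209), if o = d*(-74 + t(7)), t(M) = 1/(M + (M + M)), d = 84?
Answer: 10033/48 ≈ 209.02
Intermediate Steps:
t(M) = 1/(3*M) (t(M) = 1/(M + 2*M) = 1/(3*M))
o = -6212 (o = 84*(-74 + (⅓)/7) = 84*(-74 + (⅓)*(⅐)) = 84*(-74 + 1/21) = 84*(-1553/21) = -6212)
1/(o + 6260) - U(-12, -209) = 1/(-6212 + 6260) - 1*(-209) = 1/48 + 209 = 10033/48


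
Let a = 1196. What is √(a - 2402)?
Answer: 3*I*√134 ≈ 34.728*I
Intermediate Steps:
√(a - 2402) = √(1196 - 2402) = √(-1206) = 3*I*√134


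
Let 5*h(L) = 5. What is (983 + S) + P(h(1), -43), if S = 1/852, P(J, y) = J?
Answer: 838369/852 ≈ 984.00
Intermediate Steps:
h(L) = 1 (h(L) = (⅕)*5 = 1)
S = 1/852 ≈ 0.0011737
(983 + S) + P(h(1), -43) = (983 + 1/852) + 1 = 837517/852 + 1 = 838369/852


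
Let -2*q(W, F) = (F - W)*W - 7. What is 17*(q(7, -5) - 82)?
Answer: -1241/2 ≈ -620.50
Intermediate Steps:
q(W, F) = 7/2 - W*(F - W)/2 (q(W, F) = -((F - W)*W - 7)/2 = -(W*(F - W) - 7)/2 = -(-7 + W*(F - W))/2 = 7/2 - W*(F - W)/2)
17*(q(7, -5) - 82) = 17*((7/2 + (½)*7² - ½*(-5)*7) - 82) = 17*((7/2 + (½)*49 + 35/2) - 82) = 17*((7/2 + 49/2 + 35/2) - 82) = 17*(91/2 - 82) = 17*(-73/2) = -1241/2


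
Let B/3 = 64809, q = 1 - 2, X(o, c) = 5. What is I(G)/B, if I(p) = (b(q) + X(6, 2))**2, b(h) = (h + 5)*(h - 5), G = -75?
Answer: 19/10233 ≈ 0.0018567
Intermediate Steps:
q = -1
B = 194427 (B = 3*64809 = 194427)
b(h) = (-5 + h)*(5 + h) (b(h) = (5 + h)*(-5 + h) = (-5 + h)*(5 + h))
I(p) = 361 (I(p) = ((-25 + (-1)**2) + 5)**2 = ((-25 + 1) + 5)**2 = (-24 + 5)**2 = (-19)**2 = 361)
I(G)/B = 361/194427 = 361*(1/194427) = 19/10233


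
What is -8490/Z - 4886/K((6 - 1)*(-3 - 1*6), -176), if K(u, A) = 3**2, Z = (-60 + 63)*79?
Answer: -411464/711 ≈ -578.71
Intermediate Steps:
Z = 237 (Z = 3*79 = 237)
K(u, A) = 9
-8490/Z - 4886/K((6 - 1)*(-3 - 1*6), -176) = -8490/237 - 4886/9 = -8490*1/237 - 4886*1/9 = -2830/79 - 4886/9 = -411464/711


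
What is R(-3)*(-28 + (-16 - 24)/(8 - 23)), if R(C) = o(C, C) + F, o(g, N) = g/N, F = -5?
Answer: 304/3 ≈ 101.33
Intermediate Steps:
R(C) = -4 (R(C) = C/C - 5 = 1 - 5 = -4)
R(-3)*(-28 + (-16 - 24)/(8 - 23)) = -4*(-28 + (-16 - 24)/(8 - 23)) = -4*(-28 - 40/(-15)) = -4*(-28 - 40*(-1/15)) = -4*(-28 + 8/3) = -4*(-76/3) = 304/3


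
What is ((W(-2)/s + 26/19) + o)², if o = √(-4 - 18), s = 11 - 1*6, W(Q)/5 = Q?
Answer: (-12 + 19*I*√22)²/361 ≈ -21.601 - 5.9247*I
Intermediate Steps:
W(Q) = 5*Q
s = 5 (s = 11 - 6 = 5)
o = I*√22 (o = √(-22) = I*√22 ≈ 4.6904*I)
((W(-2)/s + 26/19) + o)² = (((5*(-2))/5 + 26/19) + I*√22)² = ((-10*⅕ + 26*(1/19)) + I*√22)² = ((-2 + 26/19) + I*√22)² = (-12/19 + I*√22)²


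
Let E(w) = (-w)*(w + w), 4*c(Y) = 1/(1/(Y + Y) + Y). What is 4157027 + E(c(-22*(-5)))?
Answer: 2434722496537777/585688401 ≈ 4.1570e+6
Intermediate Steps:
c(Y) = 1/(4*(Y + 1/(2*Y))) (c(Y) = 1/(4*(1/(Y + Y) + Y)) = 1/(4*(1/(2*Y) + Y)) = 1/(4*(Y + 1/(2*Y))))
E(w) = -2*w² (E(w) = (-w)*(2*w) = -2*w²)
4157027 + E(c(-22*(-5))) = 4157027 - 2*3025/(1 + 2*(-22*(-5))²)² = 4157027 - 2*3025/(1 + 2*110²)² = 4157027 - 2*3025/(1 + 2*12100)² = 4157027 - 2*3025/(1 + 24200)² = 4157027 - 2*((½)*110/24201)² = 4157027 - 2*((½)*110*(1/24201))² = 4157027 - 2*(55/24201)² = 4157027 - 2*3025/585688401 = 4157027 - 6050/585688401 = 2434722496537777/585688401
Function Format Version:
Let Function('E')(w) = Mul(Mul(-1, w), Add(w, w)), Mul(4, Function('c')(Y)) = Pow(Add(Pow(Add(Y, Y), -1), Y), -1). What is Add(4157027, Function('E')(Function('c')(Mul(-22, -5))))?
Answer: Rational(2434722496537777, 585688401) ≈ 4.1570e+6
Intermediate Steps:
Function('c')(Y) = Mul(Rational(1, 4), Pow(Add(Y, Mul(Rational(1, 2), Pow(Y, -1))), -1)) (Function('c')(Y) = Mul(Rational(1, 4), Pow(Add(Pow(Add(Y, Y), -1), Y), -1)) = Mul(Rational(1, 4), Pow(Add(Pow(Mul(2, Y), -1), Y), -1)) = Mul(Rational(1, 4), Pow(Add(Mul(Rational(1, 2), Pow(Y, -1)), Y), -1)) = Mul(Rational(1, 4), Pow(Add(Y, Mul(Rational(1, 2), Pow(Y, -1))), -1)))
Function('E')(w) = Mul(-2, Pow(w, 2)) (Function('E')(w) = Mul(Mul(-1, w), Mul(2, w)) = Mul(-2, Pow(w, 2)))
Add(4157027, Function('E')(Function('c')(Mul(-22, -5)))) = Add(4157027, Mul(-2, Pow(Mul(Rational(1, 2), Mul(-22, -5), Pow(Add(1, Mul(2, Pow(Mul(-22, -5), 2))), -1)), 2))) = Add(4157027, Mul(-2, Pow(Mul(Rational(1, 2), 110, Pow(Add(1, Mul(2, Pow(110, 2))), -1)), 2))) = Add(4157027, Mul(-2, Pow(Mul(Rational(1, 2), 110, Pow(Add(1, Mul(2, 12100)), -1)), 2))) = Add(4157027, Mul(-2, Pow(Mul(Rational(1, 2), 110, Pow(Add(1, 24200), -1)), 2))) = Add(4157027, Mul(-2, Pow(Mul(Rational(1, 2), 110, Pow(24201, -1)), 2))) = Add(4157027, Mul(-2, Pow(Mul(Rational(1, 2), 110, Rational(1, 24201)), 2))) = Add(4157027, Mul(-2, Pow(Rational(55, 24201), 2))) = Add(4157027, Mul(-2, Rational(3025, 585688401))) = Add(4157027, Rational(-6050, 585688401)) = Rational(2434722496537777, 585688401)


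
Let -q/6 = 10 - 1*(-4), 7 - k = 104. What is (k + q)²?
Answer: 32761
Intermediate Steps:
k = -97 (k = 7 - 1*104 = 7 - 104 = -97)
q = -84 (q = -6*(10 - 1*(-4)) = -6*(10 + 4) = -6*14 = -84)
(k + q)² = (-97 - 84)² = (-181)² = 32761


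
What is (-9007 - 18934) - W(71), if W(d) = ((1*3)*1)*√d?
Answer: -27941 - 3*√71 ≈ -27966.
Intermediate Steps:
W(d) = 3*√d (W(d) = (3*1)*√d = 3*√d)
(-9007 - 18934) - W(71) = (-9007 - 18934) - 3*√71 = -27941 - 3*√71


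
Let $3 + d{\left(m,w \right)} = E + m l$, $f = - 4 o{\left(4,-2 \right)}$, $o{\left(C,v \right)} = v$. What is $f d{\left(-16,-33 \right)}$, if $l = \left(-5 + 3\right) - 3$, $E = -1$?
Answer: $608$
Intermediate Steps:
$l = -5$ ($l = -2 - 3 = -5$)
$f = 8$ ($f = \left(-4\right) \left(-2\right) = 8$)
$d{\left(m,w \right)} = -4 - 5 m$ ($d{\left(m,w \right)} = -3 + \left(-1 + m \left(-5\right)\right) = -3 - \left(1 + 5 m\right) = -4 - 5 m$)
$f d{\left(-16,-33 \right)} = 8 \left(-4 - -80\right) = 8 \left(-4 + 80\right) = 8 \cdot 76 = 608$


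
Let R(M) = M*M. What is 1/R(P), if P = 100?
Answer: 1/10000 ≈ 0.00010000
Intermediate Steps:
R(M) = M²
1/R(P) = 1/(100²) = 1/10000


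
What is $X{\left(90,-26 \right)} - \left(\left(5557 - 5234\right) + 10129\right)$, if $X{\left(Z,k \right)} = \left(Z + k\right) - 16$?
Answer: $-10404$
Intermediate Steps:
$X{\left(Z,k \right)} = -16 + Z + k$
$X{\left(90,-26 \right)} - \left(\left(5557 - 5234\right) + 10129\right) = \left(-16 + 90 - 26\right) - \left(\left(5557 - 5234\right) + 10129\right) = 48 - \left(323 + 10129\right) = 48 - 10452 = -10404$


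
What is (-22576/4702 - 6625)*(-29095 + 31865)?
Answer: -43175056510/2351 ≈ -1.8365e+7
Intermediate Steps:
(-22576/4702 - 6625)*(-29095 + 31865) = (-22576*1/4702 - 6625)*2770 = (-11288/2351 - 6625)*2770 = -15586663/2351*2770 = -43175056510/2351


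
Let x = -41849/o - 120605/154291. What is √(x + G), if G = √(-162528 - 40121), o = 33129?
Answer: √(-659601873094414976 + 322561717262219241*I*√202649)/567945171 ≈ 14.969 + 15.037*I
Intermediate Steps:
x = -10452447104/5111506539 (x = -41849/33129 - 120605/154291 = -10452447104/5111506539 ≈ -2.0449)
G = I*√202649 (G = √(-202649) = I*√202649 ≈ 450.17*I)
√(x + G) = √(-10452447104/5111506539 + I*√202649)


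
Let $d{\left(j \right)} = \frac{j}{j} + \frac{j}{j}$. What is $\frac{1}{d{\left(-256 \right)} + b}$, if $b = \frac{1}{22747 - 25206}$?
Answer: $\frac{2459}{4917} \approx 0.5001$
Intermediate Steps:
$d{\left(j \right)} = 2$ ($d{\left(j \right)} = 1 + 1 = 2$)
$b = - \frac{1}{2459}$ ($b = \frac{1}{-2459} = - \frac{1}{2459} \approx -0.00040667$)
$\frac{1}{d{\left(-256 \right)} + b} = \frac{1}{2 - \frac{1}{2459}} = \frac{1}{\frac{4917}{2459}} = \frac{2459}{4917}$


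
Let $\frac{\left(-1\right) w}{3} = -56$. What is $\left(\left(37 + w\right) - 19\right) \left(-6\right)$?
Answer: $-1116$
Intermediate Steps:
$w = 168$ ($w = \left(-3\right) \left(-56\right) = 168$)
$\left(\left(37 + w\right) - 19\right) \left(-6\right) = \left(\left(37 + 168\right) - 19\right) \left(-6\right) = \left(205 - 19\right) \left(-6\right) = 186 \left(-6\right) = -1116$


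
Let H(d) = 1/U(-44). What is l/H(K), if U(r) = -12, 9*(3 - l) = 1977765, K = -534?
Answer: 2636984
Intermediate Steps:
l = -659246/3 (l = 3 - ⅑*1977765 = 3 - 659255/3 = -659246/3 ≈ -2.1975e+5)
H(d) = -1/12 (H(d) = 1/(-12) = -1/12)
l/H(K) = -659246/(3*(-1/12)) = -659246/3*(-12) = 2636984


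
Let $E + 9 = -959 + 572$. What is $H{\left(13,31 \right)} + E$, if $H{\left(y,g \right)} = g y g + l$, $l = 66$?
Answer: $12163$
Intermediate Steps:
$H{\left(y,g \right)} = 66 + y g^{2}$ ($H{\left(y,g \right)} = g y g + 66 = y g^{2} + 66 = 66 + y g^{2}$)
$E = -396$ ($E = -9 + \left(-959 + 572\right) = -9 - 387 = -396$)
$H{\left(13,31 \right)} + E = \left(66 + 13 \cdot 31^{2}\right) - 396 = \left(66 + 13 \cdot 961\right) - 396 = \left(66 + 12493\right) - 396 = 12559 - 396 = 12163$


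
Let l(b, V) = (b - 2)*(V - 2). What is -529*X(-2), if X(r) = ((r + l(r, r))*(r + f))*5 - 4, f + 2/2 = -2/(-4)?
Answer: 94691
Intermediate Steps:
l(b, V) = (-2 + V)*(-2 + b) (l(b, V) = (-2 + b)*(-2 + V) = (-2 + V)*(-2 + b))
f = -½ (f = -1 - 2/(-4) = -1 - 2*(-¼) = -1 + ½ = -½ ≈ -0.50000)
X(r) = -4 + 5*(-½ + r)*(4 + r² - 3*r) (X(r) = ((r + (4 - 2*r - 2*r + r*r))*(r - ½))*5 - 4 = ((r + (4 - 2*r - 2*r + r²))*(-½ + r))*5 - 4 = ((r + (4 + r² - 4*r))*(-½ + r))*5 - 4 = ((4 + r² - 3*r)*(-½ + r))*5 - 4 = ((-½ + r)*(4 + r² - 3*r))*5 - 4 = 5*(-½ + r)*(4 + r² - 3*r) - 4 = -4 + 5*(-½ + r)*(4 + r² - 3*r))
-529*X(-2) = -529*(-14 + 5*(-2)³ - 35/2*(-2)² + (55/2)*(-2)) = -529*(-14 + 5*(-8) - 35/2*4 - 55) = -529*(-14 - 40 - 70 - 55) = -529*(-179) = 94691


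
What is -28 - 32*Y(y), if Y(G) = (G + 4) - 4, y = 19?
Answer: -636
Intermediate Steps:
Y(G) = G (Y(G) = (4 + G) - 4 = G)
-28 - 32*Y(y) = -28 - 32*19 = -28 - 608 = -636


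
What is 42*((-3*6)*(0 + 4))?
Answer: -3024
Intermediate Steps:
42*((-3*6)*(0 + 4)) = 42*(-18*4) = 42*(-72) = -3024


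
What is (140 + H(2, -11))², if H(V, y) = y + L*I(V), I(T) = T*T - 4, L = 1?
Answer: 16641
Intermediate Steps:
I(T) = -4 + T² (I(T) = T² - 4 = -4 + T²)
H(V, y) = -4 + y + V² (H(V, y) = y + 1*(-4 + V²) = y + (-4 + V²) = -4 + y + V²)
(140 + H(2, -11))² = (140 + (-4 - 11 + 2²))² = (140 + (-4 - 11 + 4))² = (140 - 11)² = 129² = 16641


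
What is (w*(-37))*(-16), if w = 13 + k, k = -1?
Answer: 7104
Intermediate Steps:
w = 12 (w = 13 - 1 = 12)
(w*(-37))*(-16) = (12*(-37))*(-16) = -444*(-16) = 7104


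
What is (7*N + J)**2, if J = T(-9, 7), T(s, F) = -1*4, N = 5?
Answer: 961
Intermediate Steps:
T(s, F) = -4
J = -4
(7*N + J)**2 = (7*5 - 4)**2 = (35 - 4)**2 = 31**2 = 961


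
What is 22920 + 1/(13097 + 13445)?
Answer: 608342641/26542 ≈ 22920.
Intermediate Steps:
22920 + 1/(13097 + 13445) = 22920 + 1/26542 = 608342641/26542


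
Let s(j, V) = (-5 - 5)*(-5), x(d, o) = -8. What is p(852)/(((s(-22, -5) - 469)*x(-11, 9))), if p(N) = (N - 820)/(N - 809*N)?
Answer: -1/72111576 ≈ -1.3867e-8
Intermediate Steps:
p(N) = -(-820 + N)/(808*N) (p(N) = (-820 + N)/((-808*N)) = (-820 + N)*(-1/(808*N)) = -(-820 + N)/(808*N))
s(j, V) = 50 (s(j, V) = -10*(-5) = 50)
p(852)/(((s(-22, -5) - 469)*x(-11, 9))) = ((1/808)*(820 - 1*852)/852)/(((50 - 469)*(-8))) = ((1/808)*(1/852)*(820 - 852))/((-419*(-8))) = ((1/808)*(1/852)*(-32))/3352 = -1/21513*1/3352 = -1/72111576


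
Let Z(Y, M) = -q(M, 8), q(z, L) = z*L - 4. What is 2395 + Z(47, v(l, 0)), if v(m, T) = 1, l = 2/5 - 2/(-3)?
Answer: 2391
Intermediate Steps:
l = 16/15 (l = 2*(⅕) - 2*(-⅓) = ⅖ + ⅔ = 16/15 ≈ 1.0667)
q(z, L) = -4 + L*z (q(z, L) = L*z - 4 = -4 + L*z)
Z(Y, M) = 4 - 8*M (Z(Y, M) = -(-4 + 8*M) = 4 - 8*M)
2395 + Z(47, v(l, 0)) = 2395 + (4 - 8*1) = 2395 + (4 - 8) = 2395 - 4 = 2391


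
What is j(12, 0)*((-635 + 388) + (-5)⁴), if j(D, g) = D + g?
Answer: 4536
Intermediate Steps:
j(12, 0)*((-635 + 388) + (-5)⁴) = (12 + 0)*((-635 + 388) + (-5)⁴) = 12*(-247 + 625) = 12*378 = 4536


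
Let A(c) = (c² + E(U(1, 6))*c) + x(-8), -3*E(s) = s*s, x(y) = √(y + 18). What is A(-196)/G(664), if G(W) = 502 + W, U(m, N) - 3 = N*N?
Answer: 68894/583 + √10/1166 ≈ 118.17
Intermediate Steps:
U(m, N) = 3 + N² (U(m, N) = 3 + N*N = 3 + N²)
x(y) = √(18 + y)
E(s) = -s²/3 (E(s) = -s*s/3 = -s²/3)
A(c) = √10 + c² - 507*c (A(c) = (c² + (-(3 + 6²)²/3)*c) + √(18 - 8) = (c² + (-(3 + 36)²/3)*c) + √10 = (c² + (-⅓*39²)*c) + √10 = (c² + (-⅓*1521)*c) + √10 = (c² - 507*c) + √10 = √10 + c² - 507*c)
A(-196)/G(664) = (√10 + (-196)² - 507*(-196))/(502 + 664) = (√10 + 38416 + 99372)/1166 = (137788 + √10)*(1/1166) = 68894/583 + √10/1166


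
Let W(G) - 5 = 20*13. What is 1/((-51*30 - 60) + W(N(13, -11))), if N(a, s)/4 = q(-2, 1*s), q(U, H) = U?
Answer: -1/1325 ≈ -0.00075472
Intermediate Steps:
N(a, s) = -8 (N(a, s) = 4*(-2) = -8)
W(G) = 265 (W(G) = 5 + 20*13 = 5 + 260 = 265)
1/((-51*30 - 60) + W(N(13, -11))) = 1/((-51*30 - 60) + 265) = 1/((-1530 - 60) + 265) = 1/(-1590 + 265) = 1/(-1325) = -1/1325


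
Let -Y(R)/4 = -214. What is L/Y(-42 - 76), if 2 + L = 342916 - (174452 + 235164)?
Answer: -33351/428 ≈ -77.923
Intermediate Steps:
Y(R) = 856 (Y(R) = -4*(-214) = 856)
L = -66702 (L = -2 + (342916 - (174452 + 235164)) = -2 + (342916 - 1*409616) = -2 + (342916 - 409616) = -2 - 66700 = -66702)
L/Y(-42 - 76) = -66702/856 = -66702*1/856 = -33351/428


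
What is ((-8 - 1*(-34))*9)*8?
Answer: 1872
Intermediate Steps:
((-8 - 1*(-34))*9)*8 = ((-8 + 34)*9)*8 = (26*9)*8 = 234*8 = 1872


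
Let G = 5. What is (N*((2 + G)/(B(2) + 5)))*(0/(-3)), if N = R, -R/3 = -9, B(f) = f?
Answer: 0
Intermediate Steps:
R = 27 (R = -3*(-9) = 27)
N = 27
(N*((2 + G)/(B(2) + 5)))*(0/(-3)) = (27*((2 + 5)/(2 + 5)))*(0/(-3)) = (27*(7/7))*(0*(-⅓)) = (27*(7*(⅐)))*0 = (27*1)*0 = 27*0 = 0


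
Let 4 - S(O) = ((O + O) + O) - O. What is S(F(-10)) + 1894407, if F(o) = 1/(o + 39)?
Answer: 54937917/29 ≈ 1.8944e+6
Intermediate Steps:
F(o) = 1/(39 + o)
S(O) = 4 - 2*O (S(O) = 4 - (((O + O) + O) - O) = 4 - ((2*O + O) - O) = 4 - (3*O - O) = 4 - 2*O)
S(F(-10)) + 1894407 = (4 - 2/(39 - 10)) + 1894407 = (4 - 2/29) + 1894407 = 114/29 + 1894407 = 54937917/29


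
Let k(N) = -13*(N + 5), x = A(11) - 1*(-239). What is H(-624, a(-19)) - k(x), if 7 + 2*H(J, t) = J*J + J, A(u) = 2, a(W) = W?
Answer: 395141/2 ≈ 1.9757e+5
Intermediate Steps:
x = 241 (x = 2 - 1*(-239) = 2 + 239 = 241)
k(N) = -65 - 13*N (k(N) = -13*(5 + N) = -65 - 13*N)
H(J, t) = -7/2 + J/2 + J²/2 (H(J, t) = -7/2 + (J*J + J)/2 = -7/2 + (J² + J)/2 = -7/2 + (J + J²)/2 = -7/2 + (J/2 + J²/2) = -7/2 + J/2 + J²/2)
H(-624, a(-19)) - k(x) = (-7/2 + (½)*(-624) + (½)*(-624)²) - (-65 - 13*241) = (-7/2 - 312 + (½)*389376) - (-65 - 3133) = (-7/2 - 312 + 194688) - 1*(-3198) = 388745/2 + 3198 = 395141/2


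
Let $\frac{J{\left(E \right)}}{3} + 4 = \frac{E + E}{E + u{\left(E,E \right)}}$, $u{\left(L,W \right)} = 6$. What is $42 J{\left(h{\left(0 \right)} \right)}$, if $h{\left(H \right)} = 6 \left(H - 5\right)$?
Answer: $-189$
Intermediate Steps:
$h{\left(H \right)} = -30 + 6 H$ ($h{\left(H \right)} = 6 \left(-5 + H\right) = -30 + 6 H$)
$J{\left(E \right)} = -12 + \frac{6 E}{6 + E}$ ($J{\left(E \right)} = -12 + 3 \frac{E + E}{E + 6} = -12 + 3 \frac{2 E}{6 + E} = -12 + \frac{6 E}{6 + E}$)
$42 J{\left(h{\left(0 \right)} \right)} = 42 \frac{6 \left(-12 - \left(-30 + 6 \cdot 0\right)\right)}{6 + \left(-30 + 6 \cdot 0\right)} = 42 \frac{6 \left(-12 - \left(-30 + 0\right)\right)}{6 + \left(-30 + 0\right)} = 42 \frac{6 \left(-12 - -30\right)}{6 - 30} = 42 \frac{6 \left(-12 + 30\right)}{-24} = 42 \cdot 6 \left(- \frac{1}{24}\right) 18 = 42 \left(- \frac{9}{2}\right) = -189$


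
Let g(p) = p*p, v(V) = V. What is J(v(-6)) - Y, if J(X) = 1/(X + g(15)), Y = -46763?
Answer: 10241098/219 ≈ 46763.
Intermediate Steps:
g(p) = p**2
J(X) = 1/(225 + X) (J(X) = 1/(X + 15**2) = 1/(X + 225) = 1/(225 + X))
J(v(-6)) - Y = 1/(225 - 6) - 1*(-46763) = 1/219 + 46763 = 10241098/219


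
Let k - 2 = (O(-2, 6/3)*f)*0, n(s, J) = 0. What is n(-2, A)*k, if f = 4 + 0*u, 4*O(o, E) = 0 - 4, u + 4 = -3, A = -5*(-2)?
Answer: 0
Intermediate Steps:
A = 10
u = -7 (u = -4 - 3 = -7)
O(o, E) = -1 (O(o, E) = (0 - 4)/4 = (¼)*(-4) = -1)
f = 4 (f = 4 + 0*(-7) = 4 + 0 = 4)
k = 2 (k = 2 - 1*4*0 = 2 - 4*0 = 2 + 0 = 2)
n(-2, A)*k = 0*2 = 0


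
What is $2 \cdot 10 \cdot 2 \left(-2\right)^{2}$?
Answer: $160$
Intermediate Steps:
$2 \cdot 10 \cdot 2 \left(-2\right)^{2} = 20 \cdot 2 \cdot 4 = 40 \cdot 4 = 160$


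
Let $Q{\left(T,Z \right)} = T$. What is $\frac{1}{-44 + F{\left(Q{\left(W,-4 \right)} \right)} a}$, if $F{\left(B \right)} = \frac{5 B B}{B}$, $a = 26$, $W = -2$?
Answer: $- \frac{1}{304} \approx -0.0032895$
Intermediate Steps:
$F{\left(B \right)} = 5 B$ ($F{\left(B \right)} = \frac{5 B^{2}}{B} = 5 B$)
$\frac{1}{-44 + F{\left(Q{\left(W,-4 \right)} \right)} a} = \frac{1}{-44 + 5 \left(-2\right) 26} = \frac{1}{-44 - 260} = \frac{1}{-304} = - \frac{1}{304}$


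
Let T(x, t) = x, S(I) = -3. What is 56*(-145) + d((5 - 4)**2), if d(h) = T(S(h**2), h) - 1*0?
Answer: -8123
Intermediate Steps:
d(h) = -3 (d(h) = -3 - 1*0 = -3 + 0 = -3)
56*(-145) + d((5 - 4)**2) = 56*(-145) - 3 = -8120 - 3 = -8123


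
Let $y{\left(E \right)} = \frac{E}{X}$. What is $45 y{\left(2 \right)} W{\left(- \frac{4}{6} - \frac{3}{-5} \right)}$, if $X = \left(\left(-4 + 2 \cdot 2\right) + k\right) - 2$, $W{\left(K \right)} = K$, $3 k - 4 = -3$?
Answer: $\frac{18}{5} \approx 3.6$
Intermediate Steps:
$k = \frac{1}{3}$ ($k = \frac{4}{3} + \frac{1}{3} \left(-3\right) = \frac{4}{3} - 1 = \frac{1}{3} \approx 0.33333$)
$X = - \frac{5}{3}$ ($X = \left(\left(-4 + 2 \cdot 2\right) + \frac{1}{3}\right) - 2 = \left(\left(-4 + 4\right) + \frac{1}{3}\right) - 2 = \left(0 + \frac{1}{3}\right) - 2 = \frac{1}{3} - 2 = - \frac{5}{3} \approx -1.6667$)
$y{\left(E \right)} = - \frac{3 E}{5}$ ($y{\left(E \right)} = \frac{E}{- \frac{5}{3}} = E \left(- \frac{3}{5}\right) = - \frac{3 E}{5}$)
$45 y{\left(2 \right)} W{\left(- \frac{4}{6} - \frac{3}{-5} \right)} = 45 \left(\left(- \frac{3}{5}\right) 2\right) \left(- \frac{4}{6} - \frac{3}{-5}\right) = 45 \left(- \frac{6}{5}\right) \left(\left(-4\right) \frac{1}{6} - - \frac{3}{5}\right) = - 54 \left(- \frac{2}{3} + \frac{3}{5}\right) = \left(-54\right) \left(- \frac{1}{15}\right) = \frac{18}{5}$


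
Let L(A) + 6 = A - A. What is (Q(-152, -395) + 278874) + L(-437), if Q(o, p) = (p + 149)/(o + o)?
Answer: 42388059/152 ≈ 2.7887e+5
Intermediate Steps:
Q(o, p) = (149 + p)/(2*o) (Q(o, p) = (149 + p)/((2*o)) = (149 + p)*(1/(2*o)) = (149 + p)/(2*o))
L(A) = -6 (L(A) = -6 + (A - A) = -6 + 0 = -6)
(Q(-152, -395) + 278874) + L(-437) = ((½)*(149 - 395)/(-152) + 278874) - 6 = ((½)*(-1/152)*(-246) + 278874) - 6 = (123/152 + 278874) - 6 = 42388971/152 - 6 = 42388059/152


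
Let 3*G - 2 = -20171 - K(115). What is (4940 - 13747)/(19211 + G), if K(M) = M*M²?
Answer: 26421/1483411 ≈ 0.017811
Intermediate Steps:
K(M) = M³
G = -1541044/3 (G = ⅔ + (-20171 - 1*115³)/3 = ⅔ + (-20171 - 1*1520875)/3 = ⅔ + (-20171 - 1520875)/3 = ⅔ + (⅓)*(-1541046) = ⅔ - 513682 = -1541044/3 ≈ -5.1368e+5)
(4940 - 13747)/(19211 + G) = (4940 - 13747)/(19211 - 1541044/3) = -8807/(-1483411/3) = -8807*(-3/1483411) = 26421/1483411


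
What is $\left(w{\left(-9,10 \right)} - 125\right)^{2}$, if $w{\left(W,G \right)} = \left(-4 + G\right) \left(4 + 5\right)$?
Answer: $5041$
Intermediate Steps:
$w{\left(W,G \right)} = -36 + 9 G$ ($w{\left(W,G \right)} = \left(-4 + G\right) 9 = -36 + 9 G$)
$\left(w{\left(-9,10 \right)} - 125\right)^{2} = \left(\left(-36 + 9 \cdot 10\right) - 125\right)^{2} = \left(\left(-36 + 90\right) - 125\right)^{2} = \left(54 - 125\right)^{2} = \left(-71\right)^{2} = 5041$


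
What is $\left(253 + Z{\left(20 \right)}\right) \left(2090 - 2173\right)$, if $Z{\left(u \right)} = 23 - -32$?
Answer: $-25564$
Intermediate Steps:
$Z{\left(u \right)} = 55$ ($Z{\left(u \right)} = 23 + 32 = 55$)
$\left(253 + Z{\left(20 \right)}\right) \left(2090 - 2173\right) = \left(253 + 55\right) \left(2090 - 2173\right) = 308 \left(-83\right) = -25564$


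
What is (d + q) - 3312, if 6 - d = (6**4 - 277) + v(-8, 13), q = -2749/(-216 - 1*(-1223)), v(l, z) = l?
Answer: -4349968/1007 ≈ -4319.7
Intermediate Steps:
q = -2749/1007 (q = -2749/(-216 + 1223) = -2749/1007 ≈ -2.7299)
d = -1005 (d = 6 - ((6**4 - 277) - 8) = 6 - ((1296 - 277) - 8) = 6 - (1019 - 8) = 6 - 1*1011 = 6 - 1011 = -1005)
(d + q) - 3312 = (-1005 - 2749/1007) - 3312 = -1014784/1007 - 3312 = -4349968/1007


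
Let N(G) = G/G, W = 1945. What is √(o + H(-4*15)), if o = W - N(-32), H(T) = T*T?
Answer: 6*√154 ≈ 74.458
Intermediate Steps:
N(G) = 1
H(T) = T²
o = 1944 (o = 1945 - 1*1 = 1945 - 1 = 1944)
√(o + H(-4*15)) = √(1944 + (-4*15)²) = √(1944 + (-60)²) = √(1944 + 3600) = √5544 = 6*√154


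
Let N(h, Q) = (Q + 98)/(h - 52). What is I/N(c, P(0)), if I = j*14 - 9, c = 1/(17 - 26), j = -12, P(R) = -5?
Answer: 27671/279 ≈ 99.179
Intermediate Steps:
c = -1/9 (c = 1/(-9) = -1/9 ≈ -0.11111)
I = -177 (I = -12*14 - 9 = -168 - 9 = -177)
N(h, Q) = (98 + Q)/(-52 + h)
I/N(c, P(0)) = -177*(-52 - 1/9)/(98 - 5) = -177/(93/(-469/9)) = -177/((-9/469*93)) = -177/(-837/469) = -177*(-469/837) = 27671/279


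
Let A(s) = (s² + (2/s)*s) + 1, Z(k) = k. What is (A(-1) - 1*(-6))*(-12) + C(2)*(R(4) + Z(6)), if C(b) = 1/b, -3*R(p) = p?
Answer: -353/3 ≈ -117.67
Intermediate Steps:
R(p) = -p/3
A(s) = 3 + s² (A(s) = (s² + 2) + 1 = (2 + s²) + 1 = 3 + s²)
(A(-1) - 1*(-6))*(-12) + C(2)*(R(4) + Z(6)) = ((3 + (-1)²) - 1*(-6))*(-12) + (-⅓*4 + 6)/2 = ((3 + 1) + 6)*(-12) + (-4/3 + 6)/2 = (4 + 6)*(-12) + (½)*(14/3) = 10*(-12) + 7/3 = -120 + 7/3 = -353/3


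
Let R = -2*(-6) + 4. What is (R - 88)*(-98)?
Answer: 7056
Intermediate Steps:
R = 16 (R = 12 + 4 = 16)
(R - 88)*(-98) = (16 - 88)*(-98) = -72*(-98) = 7056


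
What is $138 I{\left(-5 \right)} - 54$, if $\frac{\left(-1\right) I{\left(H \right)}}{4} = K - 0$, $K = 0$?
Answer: $-54$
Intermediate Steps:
$I{\left(H \right)} = 0$ ($I{\left(H \right)} = - 4 \left(0 - 0\right) = - 4 \left(0 + 0\right) = \left(-4\right) 0 = 0$)
$138 I{\left(-5 \right)} - 54 = 138 \cdot 0 - 54 = 0 - 54 = -54$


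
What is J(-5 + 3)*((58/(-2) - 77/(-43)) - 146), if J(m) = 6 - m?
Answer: -59584/43 ≈ -1385.7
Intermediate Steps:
J(-5 + 3)*((58/(-2) - 77/(-43)) - 146) = (6 - (-5 + 3))*((58/(-2) - 77/(-43)) - 146) = (6 - 1*(-2))*((58*(-½) - 77*(-1/43)) - 146) = (6 + 2)*((-29 + 77/43) - 146) = 8*(-1170/43 - 146) = 8*(-7448/43) = -59584/43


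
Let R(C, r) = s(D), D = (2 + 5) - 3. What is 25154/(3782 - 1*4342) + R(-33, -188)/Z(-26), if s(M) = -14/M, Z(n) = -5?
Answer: -12381/280 ≈ -44.218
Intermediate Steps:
D = 4 (D = 7 - 3 = 4)
R(C, r) = -7/2 (R(C, r) = -14/4 = -14*¼ = -7/2)
25154/(3782 - 1*4342) + R(-33, -188)/Z(-26) = 25154/(3782 - 1*4342) - 7/2/(-5) = 25154/(3782 - 4342) - 7/2*(-⅕) = 25154/(-560) + 7/10 = 25154*(-1/560) + 7/10 = -12577/280 + 7/10 = -12381/280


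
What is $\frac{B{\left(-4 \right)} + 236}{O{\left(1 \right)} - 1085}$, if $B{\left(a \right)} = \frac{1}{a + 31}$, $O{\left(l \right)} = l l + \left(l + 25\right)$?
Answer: $- \frac{6373}{28566} \approx -0.2231$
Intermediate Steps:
$O{\left(l \right)} = 25 + l + l^{2}$ ($O{\left(l \right)} = l^{2} + \left(25 + l\right) = 25 + l + l^{2}$)
$B{\left(a \right)} = \frac{1}{31 + a}$
$\frac{B{\left(-4 \right)} + 236}{O{\left(1 \right)} - 1085} = \frac{\frac{1}{31 - 4} + 236}{\left(25 + 1 + 1^{2}\right) - 1085} = \frac{\frac{1}{27} + 236}{\left(25 + 1 + 1\right) - 1085} = \frac{\frac{1}{27} + 236}{27 - 1085} = \frac{6373}{27 \left(-1058\right)} = \frac{6373}{27} \left(- \frac{1}{1058}\right) = - \frac{6373}{28566}$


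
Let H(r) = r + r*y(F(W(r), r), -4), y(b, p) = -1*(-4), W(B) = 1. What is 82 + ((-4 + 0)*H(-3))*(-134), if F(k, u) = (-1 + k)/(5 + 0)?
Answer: -7958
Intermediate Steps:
F(k, u) = -1/5 + k/5 (F(k, u) = (-1 + k)/5 = (-1 + k)*(1/5) = -1/5 + k/5)
y(b, p) = 4
H(r) = 5*r (H(r) = r + r*4 = r + 4*r = 5*r)
82 + ((-4 + 0)*H(-3))*(-134) = 82 + ((-4 + 0)*(5*(-3)))*(-134) = 82 - 4*(-15)*(-134) = 82 + 60*(-134) = 82 - 8040 = -7958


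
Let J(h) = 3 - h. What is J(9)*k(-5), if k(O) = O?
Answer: 30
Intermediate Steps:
J(9)*k(-5) = (3 - 1*9)*(-5) = (3 - 9)*(-5) = -6*(-5) = 30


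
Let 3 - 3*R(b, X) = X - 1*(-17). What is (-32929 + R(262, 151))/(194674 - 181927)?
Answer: -4712/1821 ≈ -2.5876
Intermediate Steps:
R(b, X) = -14/3 - X/3 (R(b, X) = 1 - (X - 1*(-17))/3 = 1 - (X + 17)/3 = 1 - (17 + X)/3 = 1 + (-17/3 - X/3) = -14/3 - X/3)
(-32929 + R(262, 151))/(194674 - 181927) = (-32929 + (-14/3 - 1/3*151))/(194674 - 181927) = (-32929 + (-14/3 - 151/3))/12747 = (-32929 - 55)*(1/12747) = -32984*1/12747 = -4712/1821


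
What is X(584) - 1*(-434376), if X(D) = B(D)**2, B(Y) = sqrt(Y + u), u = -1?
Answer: 434959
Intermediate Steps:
B(Y) = sqrt(-1 + Y) (B(Y) = sqrt(Y - 1) = sqrt(-1 + Y))
X(D) = -1 + D (X(D) = (sqrt(-1 + D))**2 = -1 + D)
X(584) - 1*(-434376) = (-1 + 584) - 1*(-434376) = 583 + 434376 = 434959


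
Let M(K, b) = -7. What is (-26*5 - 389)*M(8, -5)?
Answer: 3633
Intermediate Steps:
(-26*5 - 389)*M(8, -5) = (-26*5 - 389)*(-7) = (-130 - 389)*(-7) = -519*(-7) = 3633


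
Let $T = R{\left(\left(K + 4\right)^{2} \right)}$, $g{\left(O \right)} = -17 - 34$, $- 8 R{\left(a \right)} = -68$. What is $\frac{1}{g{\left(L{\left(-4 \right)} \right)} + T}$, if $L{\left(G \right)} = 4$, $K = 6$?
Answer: $- \frac{2}{85} \approx -0.023529$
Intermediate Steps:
$R{\left(a \right)} = \frac{17}{2}$ ($R{\left(a \right)} = \left(- \frac{1}{8}\right) \left(-68\right) = \frac{17}{2}$)
$g{\left(O \right)} = -51$
$T = \frac{17}{2} \approx 8.5$
$\frac{1}{g{\left(L{\left(-4 \right)} \right)} + T} = \frac{1}{-51 + \frac{17}{2}} = \frac{1}{- \frac{85}{2}} = - \frac{2}{85}$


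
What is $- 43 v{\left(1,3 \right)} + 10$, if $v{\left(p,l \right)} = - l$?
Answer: $139$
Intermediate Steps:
$- 43 v{\left(1,3 \right)} + 10 = - 43 \left(\left(-1\right) 3\right) + 10 = \left(-43\right) \left(-3\right) + 10 = 129 + 10 = 139$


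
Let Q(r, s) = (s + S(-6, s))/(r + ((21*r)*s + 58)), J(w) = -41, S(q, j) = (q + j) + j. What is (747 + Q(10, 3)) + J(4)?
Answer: 492791/698 ≈ 706.00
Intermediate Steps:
S(q, j) = q + 2*j (S(q, j) = (j + q) + j = q + 2*j)
Q(r, s) = (-6 + 3*s)/(58 + r + 21*r*s) (Q(r, s) = (s + (-6 + 2*s))/(r + ((21*r)*s + 58)) = (-6 + 3*s)/(r + (21*r*s + 58)) = (-6 + 3*s)/(r + (58 + 21*r*s)) = (-6 + 3*s)/(58 + r + 21*r*s))
(747 + Q(10, 3)) + J(4) = (747 + 3*(-2 + 3)/(58 + 10 + 21*10*3)) - 41 = (747 + 3*1/(58 + 10 + 630)) - 41 = (747 + 3*1/698) - 41 = (747 + 3*(1/698)*1) - 41 = (747 + 3/698) - 41 = 521409/698 - 41 = 492791/698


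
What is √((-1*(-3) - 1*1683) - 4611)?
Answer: 3*I*√699 ≈ 79.316*I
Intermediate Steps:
√((-1*(-3) - 1*1683) - 4611) = √((3 - 1683) - 4611) = √(-1680 - 4611) = √(-6291) = 3*I*√699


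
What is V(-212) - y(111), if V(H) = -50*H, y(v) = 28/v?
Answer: 1176572/111 ≈ 10600.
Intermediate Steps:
V(-212) - y(111) = -50*(-212) - 28/111 = 10600 - 28/111 = 1176572/111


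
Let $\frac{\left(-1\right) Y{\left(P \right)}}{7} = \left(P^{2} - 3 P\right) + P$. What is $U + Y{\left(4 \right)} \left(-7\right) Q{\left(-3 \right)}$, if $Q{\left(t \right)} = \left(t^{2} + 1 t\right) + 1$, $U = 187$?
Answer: $2931$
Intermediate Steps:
$Q{\left(t \right)} = 1 + t + t^{2}$ ($Q{\left(t \right)} = \left(t^{2} + t\right) + 1 = \left(t + t^{2}\right) + 1 = 1 + t + t^{2}$)
$Y{\left(P \right)} = - 7 P^{2} + 14 P$ ($Y{\left(P \right)} = - 7 \left(\left(P^{2} - 3 P\right) + P\right) = - 7 \left(P^{2} - 2 P\right) = - 7 P^{2} + 14 P$)
$U + Y{\left(4 \right)} \left(-7\right) Q{\left(-3 \right)} = 187 + 7 \cdot 4 \left(2 - 4\right) \left(-7\right) \left(1 - 3 + \left(-3\right)^{2}\right) = 187 + 7 \cdot 4 \left(2 - 4\right) \left(-7\right) \left(1 - 3 + 9\right) = 187 + 7 \cdot 4 \left(-2\right) \left(-7\right) 7 = 187 + \left(-56\right) \left(-7\right) 7 = 187 + 392 \cdot 7 = 187 + 2744 = 2931$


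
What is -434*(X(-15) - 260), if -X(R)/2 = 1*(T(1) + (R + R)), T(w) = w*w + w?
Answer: 88536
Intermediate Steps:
T(w) = w + w² (T(w) = w² + w = w + w²)
X(R) = -4 - 4*R (X(R) = -2*(1*(1 + 1) + (R + R)) = -2*(1*2 + 2*R) = -2*(2 + 2*R) = -4 - 4*R)
-434*(X(-15) - 260) = -434*((-4 - 4*(-15)) - 260) = -434*((-4 + 60) - 260) = -434*(56 - 260) = -434*(-204) = 88536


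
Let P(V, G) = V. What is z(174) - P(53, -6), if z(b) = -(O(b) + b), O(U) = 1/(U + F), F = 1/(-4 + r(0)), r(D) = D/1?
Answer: -157769/695 ≈ -227.01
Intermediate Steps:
r(D) = D (r(D) = D*1 = D)
F = -1/4 (F = 1/(-4 + 0) = 1/(-4) = -1/4 ≈ -0.25000)
O(U) = 1/(-1/4 + U) (O(U) = 1/(U - 1/4) = 1/(-1/4 + U))
z(b) = -b - 4/(-1 + 4*b) (z(b) = -(4/(-1 + 4*b) + b) = -(b + 4/(-1 + 4*b)) = -b - 4/(-1 + 4*b))
z(174) - P(53, -6) = (-4 + 174 - 4*174**2)/(-1 + 4*174) - 1*53 = (-4 + 174 - 4*30276)/(-1 + 696) - 53 = (-4 + 174 - 121104)/695 - 53 = (1/695)*(-120934) - 53 = -120934/695 - 53 = -157769/695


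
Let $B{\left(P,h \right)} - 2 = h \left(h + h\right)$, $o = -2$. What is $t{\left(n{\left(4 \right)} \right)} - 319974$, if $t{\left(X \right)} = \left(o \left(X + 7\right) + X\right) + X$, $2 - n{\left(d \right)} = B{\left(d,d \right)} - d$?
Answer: $-319988$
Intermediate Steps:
$B{\left(P,h \right)} = 2 + 2 h^{2}$ ($B{\left(P,h \right)} = 2 + h \left(h + h\right) = 2 + h 2 h = 2 + 2 h^{2}$)
$n{\left(d \right)} = d - 2 d^{2}$ ($n{\left(d \right)} = 2 - \left(\left(2 + 2 d^{2}\right) - d\right) = 2 - \left(2 - d + 2 d^{2}\right) = d - 2 d^{2}$)
$t{\left(X \right)} = -14$ ($t{\left(X \right)} = \left(- 2 \left(X + 7\right) + X\right) + X = \left(- 2 \left(7 + X\right) + X\right) + X = \left(\left(-14 - 2 X\right) + X\right) + X = \left(-14 - X\right) + X = -14$)
$t{\left(n{\left(4 \right)} \right)} - 319974 = -14 - 319974 = -319988$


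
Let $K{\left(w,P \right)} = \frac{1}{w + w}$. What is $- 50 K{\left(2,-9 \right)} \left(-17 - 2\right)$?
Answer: $\frac{475}{2} \approx 237.5$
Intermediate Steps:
$K{\left(w,P \right)} = \frac{1}{2 w}$
$- 50 K{\left(2,-9 \right)} \left(-17 - 2\right) = - 50 \frac{1}{2 \cdot 2} \left(-17 - 2\right) = - 50 \cdot \frac{1}{2} \cdot \frac{1}{2} \left(-19\right) = \left(-50\right) \frac{1}{4} \left(-19\right) = \left(- \frac{25}{2}\right) \left(-19\right) = \frac{475}{2}$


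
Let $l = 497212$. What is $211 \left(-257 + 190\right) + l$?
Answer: $483075$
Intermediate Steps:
$211 \left(-257 + 190\right) + l = 211 \left(-257 + 190\right) + 497212 = 211 \left(-67\right) + 497212 = -14137 + 497212 = 483075$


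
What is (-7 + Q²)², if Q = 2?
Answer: 9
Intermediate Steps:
(-7 + Q²)² = (-7 + 2²)² = (-7 + 4)² = (-3)² = 9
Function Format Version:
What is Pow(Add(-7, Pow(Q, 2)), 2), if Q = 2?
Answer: 9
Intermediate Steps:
Pow(Add(-7, Pow(Q, 2)), 2) = Pow(Add(-7, Pow(2, 2)), 2) = Pow(Add(-7, 4), 2) = Pow(-3, 2) = 9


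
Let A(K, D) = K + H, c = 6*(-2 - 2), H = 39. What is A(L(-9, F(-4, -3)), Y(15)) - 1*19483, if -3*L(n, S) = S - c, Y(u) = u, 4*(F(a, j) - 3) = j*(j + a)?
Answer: -77819/4 ≈ -19455.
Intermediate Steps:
c = -24 (c = 6*(-4) = -24)
F(a, j) = 3 + j*(a + j)/4 (F(a, j) = 3 + (j*(j + a))/4 = 3 + (j*(a + j))/4 = 3 + j*(a + j)/4)
L(n, S) = -8 - S/3 (L(n, S) = -(S - 1*(-24))/3 = -(S + 24)/3 = -(24 + S)/3 = -8 - S/3)
A(K, D) = 39 + K (A(K, D) = K + 39 = 39 + K)
A(L(-9, F(-4, -3)), Y(15)) - 1*19483 = (39 + (-8 - (3 + (¼)*(-3)² + (¼)*(-4)*(-3))/3)) - 1*19483 = (39 + (-8 - (3 + (¼)*9 + 3)/3)) - 19483 = (39 + (-8 - (3 + 9/4 + 3)/3)) - 19483 = (39 + (-8 - ⅓*33/4)) - 19483 = (39 + (-8 - 11/4)) - 19483 = (39 - 43/4) - 19483 = 113/4 - 19483 = -77819/4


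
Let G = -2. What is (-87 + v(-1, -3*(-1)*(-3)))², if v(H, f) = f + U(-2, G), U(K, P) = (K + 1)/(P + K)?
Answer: 146689/16 ≈ 9168.1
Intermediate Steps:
U(K, P) = (1 + K)/(K + P)
v(H, f) = ¼ + f (v(H, f) = f + (1 - 2)/(-2 - 2) = f - 1/(-4) = f - ¼*(-1) = f + ¼ = ¼ + f)
(-87 + v(-1, -3*(-1)*(-3)))² = (-87 + (¼ - 3*(-1)*(-3)))² = (-87 + (¼ + 3*(-3)))² = (-87 + (¼ - 9))² = (-87 - 35/4)² = (-383/4)² = 146689/16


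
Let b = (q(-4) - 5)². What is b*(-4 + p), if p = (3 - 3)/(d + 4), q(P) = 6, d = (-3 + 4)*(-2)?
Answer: -4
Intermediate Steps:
d = -2 (d = 1*(-2) = -2)
b = 1 (b = (6 - 5)² = 1² = 1)
p = 0 (p = (3 - 3)/(-2 + 4) = 0/2 = 0*(½) = 0)
b*(-4 + p) = 1*(-4 + 0) = 1*(-4) = -4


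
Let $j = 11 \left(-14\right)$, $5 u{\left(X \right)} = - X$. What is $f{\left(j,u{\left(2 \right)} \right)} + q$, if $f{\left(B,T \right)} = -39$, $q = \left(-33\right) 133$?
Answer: $-4428$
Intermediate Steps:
$u{\left(X \right)} = - \frac{X}{5}$ ($u{\left(X \right)} = \frac{\left(-1\right) X}{5} = - \frac{X}{5}$)
$j = -154$
$q = -4389$
$f{\left(j,u{\left(2 \right)} \right)} + q = -39 - 4389 = -4428$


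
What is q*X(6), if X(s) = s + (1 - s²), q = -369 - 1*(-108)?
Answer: 7569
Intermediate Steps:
q = -261 (q = -369 + 108 = -261)
X(s) = 1 + s - s²
q*X(6) = -261*(1 + 6 - 1*6²) = -261*(1 + 6 - 1*36) = -261*(1 + 6 - 36) = -261*(-29) = 7569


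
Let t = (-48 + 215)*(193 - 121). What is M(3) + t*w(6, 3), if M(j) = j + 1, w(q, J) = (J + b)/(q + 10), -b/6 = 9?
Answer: -76645/2 ≈ -38323.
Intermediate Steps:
b = -54 (b = -6*9 = -54)
w(q, J) = (-54 + J)/(10 + q) (w(q, J) = (J - 54)/(q + 10) = (-54 + J)/(10 + q))
M(j) = 1 + j
t = 12024 (t = 167*72 = 12024)
M(3) + t*w(6, 3) = (1 + 3) + 12024*((-54 + 3)/(10 + 6)) = 4 + 12024*(-51/16) = 4 - 76653/2 = -76645/2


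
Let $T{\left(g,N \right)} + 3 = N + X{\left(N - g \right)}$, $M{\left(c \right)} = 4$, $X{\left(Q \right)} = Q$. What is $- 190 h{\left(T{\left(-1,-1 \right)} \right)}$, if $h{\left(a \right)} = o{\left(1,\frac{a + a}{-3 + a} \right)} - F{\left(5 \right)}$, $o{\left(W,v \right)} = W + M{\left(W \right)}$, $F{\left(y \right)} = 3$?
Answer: $-380$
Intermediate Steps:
$o{\left(W,v \right)} = 4 + W$ ($o{\left(W,v \right)} = W + 4 = 4 + W$)
$T{\left(g,N \right)} = -3 - g + 2 N$ ($T{\left(g,N \right)} = -3 + \left(N + \left(N - g\right)\right) = -3 + \left(- g + 2 N\right) = -3 - g + 2 N$)
$h{\left(a \right)} = 2$ ($h{\left(a \right)} = \left(4 + 1\right) - 3 = 5 - 3 = 2$)
$- 190 h{\left(T{\left(-1,-1 \right)} \right)} = \left(-190\right) 2 = -380$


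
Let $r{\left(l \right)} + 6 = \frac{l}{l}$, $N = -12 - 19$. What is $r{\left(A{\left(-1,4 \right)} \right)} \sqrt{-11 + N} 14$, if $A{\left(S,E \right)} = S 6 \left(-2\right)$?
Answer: $- 70 i \sqrt{42} \approx - 453.65 i$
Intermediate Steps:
$A{\left(S,E \right)} = - 12 S$ ($A{\left(S,E \right)} = 6 S \left(-2\right) = - 12 S$)
$N = -31$ ($N = -12 - 19 = -31$)
$r{\left(l \right)} = -5$ ($r{\left(l \right)} = -6 + \frac{l}{l} = -6 + 1 = -5$)
$r{\left(A{\left(-1,4 \right)} \right)} \sqrt{-11 + N} 14 = - 5 \sqrt{-11 - 31} \cdot 14 = - 5 \sqrt{-42} \cdot 14 = - 5 i \sqrt{42} \cdot 14 = - 70 i \sqrt{42}$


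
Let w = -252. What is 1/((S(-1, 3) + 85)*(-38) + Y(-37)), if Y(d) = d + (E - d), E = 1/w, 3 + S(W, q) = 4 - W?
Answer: -252/833113 ≈ -0.00030248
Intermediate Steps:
S(W, q) = 1 - W (S(W, q) = -3 + (4 - W) = 1 - W)
E = -1/252 (E = 1/(-252) = -1/252 ≈ -0.0039683)
Y(d) = -1/252 (Y(d) = d + (-1/252 - d) = -1/252)
1/((S(-1, 3) + 85)*(-38) + Y(-37)) = 1/(((1 - 1*(-1)) + 85)*(-38) - 1/252) = 1/(((1 + 1) + 85)*(-38) - 1/252) = 1/((2 + 85)*(-38) - 1/252) = 1/(87*(-38) - 1/252) = 1/(-3306 - 1/252) = 1/(-833113/252) = -252/833113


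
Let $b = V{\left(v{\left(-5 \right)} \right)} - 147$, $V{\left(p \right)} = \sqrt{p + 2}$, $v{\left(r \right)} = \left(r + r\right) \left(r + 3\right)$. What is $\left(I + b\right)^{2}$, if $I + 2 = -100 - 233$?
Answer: $\left(482 - \sqrt{22}\right)^{2} \approx 2.2782 \cdot 10^{5}$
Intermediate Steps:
$v{\left(r \right)} = 2 r \left(3 + r\right)$
$I = -335$ ($I = -2 - 333 = -335$)
$V{\left(p \right)} = \sqrt{2 + p}$
$b = -147 + \sqrt{22}$ ($b = \sqrt{2 + 2 \left(-5\right) \left(3 - 5\right)} - 147 = \sqrt{2 + 2 \left(-5\right) \left(-2\right)} - 147 = \sqrt{2 + 20} - 147 = \sqrt{22} - 147 = -147 + \sqrt{22} \approx -142.31$)
$\left(I + b\right)^{2} = \left(-335 - \left(147 - \sqrt{22}\right)\right)^{2} = \left(-482 + \sqrt{22}\right)^{2}$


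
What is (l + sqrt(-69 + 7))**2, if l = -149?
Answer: (149 - I*sqrt(62))**2 ≈ 22139.0 - 2346.5*I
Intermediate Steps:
(l + sqrt(-69 + 7))**2 = (-149 + sqrt(-69 + 7))**2 = (-149 + sqrt(-62))**2 = (-149 + I*sqrt(62))**2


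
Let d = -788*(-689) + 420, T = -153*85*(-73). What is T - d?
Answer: 406013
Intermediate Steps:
T = 949365 (T = -13005*(-73) = 949365)
d = 543352 (d = 542932 + 420 = 543352)
T - d = 949365 - 1*543352 = 949365 - 543352 = 406013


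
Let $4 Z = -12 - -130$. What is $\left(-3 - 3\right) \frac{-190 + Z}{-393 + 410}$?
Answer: $\frac{963}{17} \approx 56.647$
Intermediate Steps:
$Z = \frac{59}{2}$ ($Z = \frac{-12 - -130}{4} = \frac{-12 + 130}{4} = \frac{1}{4} \cdot 118 = \frac{59}{2} \approx 29.5$)
$\left(-3 - 3\right) \frac{-190 + Z}{-393 + 410} = \left(-3 - 3\right) \frac{-190 + \frac{59}{2}}{-393 + 410} = \left(-3 - 3\right) \left(- \frac{321}{2 \cdot 17}\right) = - 6 \left(\left(- \frac{321}{2}\right) \frac{1}{17}\right) = \left(-6\right) \left(- \frac{321}{34}\right) = \frac{963}{17}$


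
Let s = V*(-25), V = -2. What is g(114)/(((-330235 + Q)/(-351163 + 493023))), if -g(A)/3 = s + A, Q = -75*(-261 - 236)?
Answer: 872439/3662 ≈ 238.24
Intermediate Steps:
s = 50 (s = -2*(-25) = 50)
Q = 37275 (Q = -75*(-497) = 37275)
g(A) = -150 - 3*A (g(A) = -3*(50 + A) = -150 - 3*A)
g(114)/(((-330235 + Q)/(-351163 + 493023))) = (-150 - 3*114)/(((-330235 + 37275)/(-351163 + 493023))) = (-150 - 342)/((-292960/141860)) = -492/((-292960*1/141860)) = -492/(-14648/7093) = -492*(-7093/14648) = 872439/3662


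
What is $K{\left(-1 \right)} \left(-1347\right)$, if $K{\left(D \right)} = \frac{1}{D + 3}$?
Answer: $- \frac{1347}{2} \approx -673.5$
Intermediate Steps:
$K{\left(D \right)} = \frac{1}{3 + D}$
$K{\left(-1 \right)} \left(-1347\right) = \frac{1}{3 - 1} \left(-1347\right) = \frac{1}{2} \left(-1347\right) = - \frac{1347}{2}$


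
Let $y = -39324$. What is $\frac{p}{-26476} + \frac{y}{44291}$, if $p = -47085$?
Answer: $\frac{1044299511}{1172648516} \approx 0.89055$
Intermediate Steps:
$\frac{p}{-26476} + \frac{y}{44291} = - \frac{47085}{-26476} - \frac{39324}{44291} = \left(-47085\right) \left(- \frac{1}{26476}\right) - \frac{39324}{44291} = \frac{47085}{26476} - \frac{39324}{44291} = \frac{1044299511}{1172648516}$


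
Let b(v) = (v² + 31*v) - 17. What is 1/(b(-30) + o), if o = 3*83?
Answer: 1/202 ≈ 0.0049505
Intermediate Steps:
b(v) = -17 + v² + 31*v
o = 249
1/(b(-30) + o) = 1/((-17 + (-30)² + 31*(-30)) + 249) = 1/((-17 + 900 - 930) + 249) = 1/(-47 + 249) = 1/202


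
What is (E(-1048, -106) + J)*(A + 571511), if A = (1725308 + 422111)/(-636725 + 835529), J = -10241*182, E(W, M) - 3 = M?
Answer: -211785232241522795/198804 ≈ -1.0653e+12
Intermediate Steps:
E(W, M) = 3 + M
J = -1863862
A = 2147419/198804 ≈ 10.802
(E(-1048, -106) + J)*(A + 571511) = ((3 - 106) - 1863862)*(2147419/198804 + 571511) = (-103 - 1863862)*(113620820263/198804) = -1863965*113620820263/198804 = -211785232241522795/198804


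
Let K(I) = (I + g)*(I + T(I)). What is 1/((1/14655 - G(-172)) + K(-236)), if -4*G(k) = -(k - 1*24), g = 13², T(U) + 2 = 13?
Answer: 14655/221642221 ≈ 6.6120e-5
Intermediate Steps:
T(U) = 11 (T(U) = -2 + 13 = 11)
g = 169
K(I) = (11 + I)*(169 + I) (K(I) = (I + 169)*(I + 11) = (169 + I)*(11 + I) = (11 + I)*(169 + I))
G(k) = -6 + k/4 (G(k) = -(-1)*(k - 1*24)/4 = -(-1)*(k - 24)/4 = -(-1)*(-24 + k)/4 = -(24 - k)/4 = -6 + k/4)
1/((1/14655 - G(-172)) + K(-236)) = 1/((1/14655 - (-6 + (¼)*(-172))) + (1859 + (-236)² + 180*(-236))) = 1/((1/14655 - (-6 - 43)) + (1859 + 55696 - 42480)) = 1/((1/14655 - 1*(-49)) + 15075) = 1/((1/14655 + 49) + 15075) = 1/(718096/14655 + 15075) = 1/(221642221/14655) = 14655/221642221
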